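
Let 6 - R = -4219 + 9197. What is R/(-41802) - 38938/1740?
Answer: -134919583/6061290 ≈ -22.259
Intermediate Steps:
R = -4972 (R = 6 - (-4219 + 9197) = 6 - 1*4978 = 6 - 4978 = -4972)
R/(-41802) - 38938/1740 = -4972/(-41802) - 38938/1740 = -4972*(-1/41802) - 38938*1/1740 = 2486/20901 - 19469/870 = -134919583/6061290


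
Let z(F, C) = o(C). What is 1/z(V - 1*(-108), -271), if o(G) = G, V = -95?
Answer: -1/271 ≈ -0.0036900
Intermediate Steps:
z(F, C) = C
1/z(V - 1*(-108), -271) = 1/(-271) = -1/271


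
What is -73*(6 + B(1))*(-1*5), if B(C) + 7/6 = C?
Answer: 12775/6 ≈ 2129.2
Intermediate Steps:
B(C) = -7/6 + C
-73*(6 + B(1))*(-1*5) = -73*(6 + (-7/6 + 1))*(-1*5) = -73*(6 - 1/6)*(-5) = -2555*(-5)/6 = -73*(-175/6) = 12775/6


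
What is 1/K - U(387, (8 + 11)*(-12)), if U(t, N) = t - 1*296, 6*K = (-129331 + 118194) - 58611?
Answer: -3173537/34874 ≈ -91.000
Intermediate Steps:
K = -34874/3 (K = ((-129331 + 118194) - 58611)/6 = (-11137 - 58611)/6 = (⅙)*(-69748) = -34874/3 ≈ -11625.)
U(t, N) = -296 + t (U(t, N) = t - 296 = -296 + t)
1/K - U(387, (8 + 11)*(-12)) = 1/(-34874/3) - (-296 + 387) = -3/34874 - 1*91 = -3/34874 - 91 = -3173537/34874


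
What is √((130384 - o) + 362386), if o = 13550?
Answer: 14*√2445 ≈ 692.26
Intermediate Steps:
√((130384 - o) + 362386) = √((130384 - 1*13550) + 362386) = √((130384 - 13550) + 362386) = √(116834 + 362386) = √479220 = 14*√2445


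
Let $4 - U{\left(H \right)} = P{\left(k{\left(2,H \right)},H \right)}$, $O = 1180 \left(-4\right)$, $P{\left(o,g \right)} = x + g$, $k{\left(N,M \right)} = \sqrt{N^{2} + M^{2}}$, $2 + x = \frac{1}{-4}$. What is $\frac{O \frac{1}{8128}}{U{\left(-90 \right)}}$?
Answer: $- \frac{59}{9779} \approx -0.0060333$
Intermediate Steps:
$x = - \frac{9}{4}$ ($x = -2 + \frac{1}{-4} = -2 - \frac{1}{4} = - \frac{9}{4} \approx -2.25$)
$k{\left(N,M \right)} = \sqrt{M^{2} + N^{2}}$
$P{\left(o,g \right)} = - \frac{9}{4} + g$
$O = -4720$
$U{\left(H \right)} = \frac{25}{4} - H$ ($U{\left(H \right)} = 4 - \left(- \frac{9}{4} + H\right) = \frac{25}{4} - H$)
$\frac{O \frac{1}{8128}}{U{\left(-90 \right)}} = \frac{\left(-4720\right) \frac{1}{8128}}{\frac{25}{4} - -90} = \frac{\left(-4720\right) \frac{1}{8128}}{\frac{25}{4} + 90} = - \frac{295}{508 \cdot \frac{385}{4}} = \left(- \frac{295}{508}\right) \frac{4}{385} = - \frac{59}{9779}$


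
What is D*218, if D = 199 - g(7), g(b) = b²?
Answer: 32700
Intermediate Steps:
D = 150 (D = 199 - 1*7² = 199 - 1*49 = 199 - 49 = 150)
D*218 = 150*218 = 32700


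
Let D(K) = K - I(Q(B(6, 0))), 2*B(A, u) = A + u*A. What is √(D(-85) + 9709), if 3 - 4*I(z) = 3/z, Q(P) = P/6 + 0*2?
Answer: √38499/2 ≈ 98.106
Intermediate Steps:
B(A, u) = A/2 + A*u/2 (B(A, u) = (A + u*A)/2 = (A + A*u)/2 = A/2 + A*u/2)
Q(P) = P/6 (Q(P) = P*(⅙) + 0 = P/6 + 0 = P/6)
I(z) = ¾ - 3/(4*z)
D(K) = ¾ + K (D(K) = K - 3*(-1 + ((½)*6*(1 + 0))/6)/(4*(((½)*6*(1 + 0))/6)) = K - 3*(-1 + ((½)*6*1)/6)/(4*(((½)*6*1)/6)) = K - 3*(-1 + (⅙)*3)/(4*((⅙)*3)) = K - 3*(-1 + ½)/(4*½) = K - 3*2*(-1)/(4*2) = K - 1*(-¾) = K + ¾ = ¾ + K)
√(D(-85) + 9709) = √((¾ - 85) + 9709) = √(-337/4 + 9709) = √(38499/4) = √38499/2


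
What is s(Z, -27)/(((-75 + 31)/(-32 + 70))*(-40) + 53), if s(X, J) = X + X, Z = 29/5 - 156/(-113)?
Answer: 154166/1066155 ≈ 0.14460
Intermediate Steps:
Z = 4057/565 (Z = 29*(⅕) - 156*(-1/113) = 29/5 + 156/113 = 4057/565 ≈ 7.1805)
s(X, J) = 2*X
s(Z, -27)/(((-75 + 31)/(-32 + 70))*(-40) + 53) = (2*(4057/565))/(((-75 + 31)/(-32 + 70))*(-40) + 53) = 8114/(565*(-44/38*(-40) + 53)) = 8114/(565*(-44*1/38*(-40) + 53)) = 8114/(565*(-22/19*(-40) + 53)) = 8114/(565*(880/19 + 53)) = 8114/(565*(1887/19)) = (8114/565)*(19/1887) = 154166/1066155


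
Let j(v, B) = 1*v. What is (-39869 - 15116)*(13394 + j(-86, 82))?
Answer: -731740380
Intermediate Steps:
j(v, B) = v
(-39869 - 15116)*(13394 + j(-86, 82)) = (-39869 - 15116)*(13394 - 86) = -54985*13308 = -731740380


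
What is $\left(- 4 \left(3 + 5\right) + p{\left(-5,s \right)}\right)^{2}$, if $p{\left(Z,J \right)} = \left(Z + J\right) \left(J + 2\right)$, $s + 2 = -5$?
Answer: $784$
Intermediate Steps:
$s = -7$ ($s = -2 - 5 = -7$)
$p{\left(Z,J \right)} = \left(2 + J\right) \left(J + Z\right)$ ($p{\left(Z,J \right)} = \left(J + Z\right) \left(2 + J\right) = \left(2 + J\right) \left(J + Z\right)$)
$\left(- 4 \left(3 + 5\right) + p{\left(-5,s \right)}\right)^{2} = \left(- 4 \left(3 + 5\right) + \left(\left(-7\right)^{2} + 2 \left(-7\right) + 2 \left(-5\right) - -35\right)\right)^{2} = \left(\left(-4\right) 8 + \left(49 - 14 - 10 + 35\right)\right)^{2} = \left(-32 + 60\right)^{2} = 28^{2} = 784$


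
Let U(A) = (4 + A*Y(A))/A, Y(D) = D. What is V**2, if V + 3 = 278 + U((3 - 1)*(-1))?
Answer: 73441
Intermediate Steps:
U(A) = (4 + A**2)/A (U(A) = (4 + A*A)/A = (4 + A**2)/A)
V = 271 (V = -3 + (278 + ((3 - 1)*(-1) + 4/(((3 - 1)*(-1))))) = -3 + (278 + (2*(-1) + 4/((2*(-1))))) = -3 + (278 + (-2 + 4/(-2))) = -3 + (278 + (-2 + 4*(-1/2))) = -3 + (278 + (-2 - 2)) = -3 + (278 - 4) = -3 + 274 = 271)
V**2 = 271**2 = 73441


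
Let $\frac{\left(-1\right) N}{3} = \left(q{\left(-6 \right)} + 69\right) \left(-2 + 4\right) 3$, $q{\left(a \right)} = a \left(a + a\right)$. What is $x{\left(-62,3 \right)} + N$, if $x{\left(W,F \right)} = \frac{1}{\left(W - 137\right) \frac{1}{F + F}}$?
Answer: $- \frac{505068}{199} \approx -2538.0$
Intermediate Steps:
$q{\left(a \right)} = 2 a^{2}$ ($q{\left(a \right)} = a 2 a = 2 a^{2}$)
$N = -2538$ ($N = - 3 \left(2 \left(-6\right)^{2} + 69\right) \left(-2 + 4\right) 3 = - 3 \left(2 \cdot 36 + 69\right) 2 \cdot 3 = - 3 \left(72 + 69\right) 6 = - 3 \cdot 141 \cdot 6 = \left(-3\right) 846 = -2538$)
$x{\left(W,F \right)} = \frac{2 F}{-137 + W}$ ($x{\left(W,F \right)} = \frac{1}{\left(-137 + W\right) \frac{1}{2 F}} = \frac{1}{\frac{1}{2} \frac{1}{F} \left(-137 + W\right)} = \frac{2 F}{-137 + W}$)
$x{\left(-62,3 \right)} + N = 2 \cdot 3 \frac{1}{-137 - 62} - 2538 = 2 \cdot 3 \frac{1}{-199} - 2538 = 2 \cdot 3 \left(- \frac{1}{199}\right) - 2538 = - \frac{6}{199} - 2538 = - \frac{505068}{199}$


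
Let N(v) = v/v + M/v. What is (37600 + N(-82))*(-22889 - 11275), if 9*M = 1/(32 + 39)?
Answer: -3739472239906/2911 ≈ -1.2846e+9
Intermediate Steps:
M = 1/639 (M = 1/(9*(32 + 39)) = (⅑)/71 = (⅑)*(1/71) = 1/639 ≈ 0.0015649)
N(v) = 1 + 1/(639*v) (N(v) = v/v + 1/(639*v) = 1 + 1/(639*v))
(37600 + N(-82))*(-22889 - 11275) = (37600 + (1/639 - 82)/(-82))*(-22889 - 11275) = (37600 - 1/82*(-52397/639))*(-34164) = (37600 + 52397/52398)*(-34164) = (1970217197/52398)*(-34164) = -3739472239906/2911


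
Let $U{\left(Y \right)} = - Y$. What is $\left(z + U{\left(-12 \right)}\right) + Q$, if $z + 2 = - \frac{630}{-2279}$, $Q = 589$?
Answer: $\frac{1365751}{2279} \approx 599.28$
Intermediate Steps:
$z = - \frac{3928}{2279}$ ($z = -2 - \frac{630}{-2279} = -2 - - \frac{630}{2279} = -2 + \frac{630}{2279} = - \frac{3928}{2279} \approx -1.7236$)
$\left(z + U{\left(-12 \right)}\right) + Q = \left(- \frac{3928}{2279} - -12\right) + 589 = \left(- \frac{3928}{2279} + 12\right) + 589 = \frac{23420}{2279} + 589 = \frac{1365751}{2279}$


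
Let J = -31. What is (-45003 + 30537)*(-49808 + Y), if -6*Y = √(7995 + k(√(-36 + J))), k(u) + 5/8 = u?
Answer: 720522528 + 2411*√(127910 + 16*I*√67)/4 ≈ 7.2074e+8 + 110.36*I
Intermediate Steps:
k(u) = -5/8 + u
Y = -√(63955/8 + I*√67)/6 (Y = -√(7995 + (-5/8 + √(-36 - 31)))/6 = -√(7995 + (-5/8 + √(-67)))/6 = -√(7995 + (-5/8 + I*√67))/6 = -√(63955/8 + I*√67)/6 ≈ -14.902 - 0.0076289*I)
(-45003 + 30537)*(-49808 + Y) = (-45003 + 30537)*(-49808 - √(127910 + 16*I*√67)/24) = -14466*(-49808 - √(127910 + 16*I*√67)/24) = 720522528 + 2411*√(127910 + 16*I*√67)/4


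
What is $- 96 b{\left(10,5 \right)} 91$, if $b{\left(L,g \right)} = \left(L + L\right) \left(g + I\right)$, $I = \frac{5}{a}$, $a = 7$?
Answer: $-998400$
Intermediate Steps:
$I = \frac{5}{7} \approx 0.71429$
$b{\left(L,g \right)} = 2 L \left(\frac{5}{7} + g\right)$ ($b{\left(L,g \right)} = \left(L + L\right) \left(g + \frac{5}{7}\right) = 2 L \left(\frac{5}{7} + g\right)$)
$- 96 b{\left(10,5 \right)} 91 = - 96 \cdot \frac{2}{7} \cdot 10 \left(5 + 7 \cdot 5\right) 91 = - 96 \cdot \frac{2}{7} \cdot 10 \left(5 + 35\right) 91 = - 96 \cdot \frac{2}{7} \cdot 10 \cdot 40 \cdot 91 = \left(-96\right) \frac{800}{7} \cdot 91 = \left(- \frac{76800}{7}\right) 91 = -998400$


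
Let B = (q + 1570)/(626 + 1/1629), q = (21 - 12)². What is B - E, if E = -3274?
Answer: 3341367349/1019755 ≈ 3276.6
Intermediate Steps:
q = 81 (q = 9² = 81)
B = 2689479/1019755 (B = (81 + 1570)/(626 + 1/1629) = 1651/(626 + 1/1629) = 1651/(1019755/1629) = 1651*(1629/1019755) = 2689479/1019755 ≈ 2.6374)
B - E = 2689479/1019755 - 1*(-3274) = 2689479/1019755 + 3274 = 3341367349/1019755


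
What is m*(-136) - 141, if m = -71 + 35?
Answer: 4755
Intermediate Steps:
m = -36
m*(-136) - 141 = -36*(-136) - 141 = 4896 - 141 = 4755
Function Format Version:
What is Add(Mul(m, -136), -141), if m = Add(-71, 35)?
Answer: 4755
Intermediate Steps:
m = -36
Add(Mul(m, -136), -141) = Add(Mul(-36, -136), -141) = Add(4896, -141) = 4755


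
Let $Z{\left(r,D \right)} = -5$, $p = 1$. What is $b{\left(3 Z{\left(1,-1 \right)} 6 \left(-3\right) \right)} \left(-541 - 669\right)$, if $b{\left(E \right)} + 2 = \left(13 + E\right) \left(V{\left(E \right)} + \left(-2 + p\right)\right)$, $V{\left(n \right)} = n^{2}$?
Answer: $-24962802150$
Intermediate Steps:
$b{\left(E \right)} = -2 + \left(-1 + E^{2}\right) \left(13 + E\right)$ ($b{\left(E \right)} = -2 + \left(13 + E\right) \left(E^{2} + \left(-2 + 1\right)\right) = -2 + \left(13 + E\right) \left(E^{2} - 1\right) = -2 + \left(13 + E\right) \left(-1 + E^{2}\right) = -2 + \left(-1 + E^{2}\right) \left(13 + E\right)$)
$b{\left(3 Z{\left(1,-1 \right)} 6 \left(-3\right) \right)} \left(-541 - 669\right) = \left(-15 + \left(3 \left(-5\right) 6 \left(-3\right)\right)^{3} - 3 \left(-5\right) 6 \left(-3\right) + 13 \left(3 \left(-5\right) 6 \left(-3\right)\right)^{2}\right) \left(-541 - 669\right) = \left(-15 + \left(\left(-15\right) \left(-18\right)\right)^{3} - \left(-15\right) \left(-18\right) + 13 \left(\left(-15\right) \left(-18\right)\right)^{2}\right) \left(-1210\right) = \left(-15 + 270^{3} - 270 + 13 \cdot 270^{2}\right) \left(-1210\right) = \left(-15 + 19683000 - 270 + 13 \cdot 72900\right) \left(-1210\right) = \left(-15 + 19683000 - 270 + 947700\right) \left(-1210\right) = 20630415 \left(-1210\right) = -24962802150$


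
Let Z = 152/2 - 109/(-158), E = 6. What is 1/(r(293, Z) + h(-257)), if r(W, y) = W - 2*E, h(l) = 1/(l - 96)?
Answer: 353/99192 ≈ 0.0035588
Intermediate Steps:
Z = 12117/158 (Z = 152*(1/2) - 109*(-1/158) = 76 + 109/158 = 12117/158 ≈ 76.690)
h(l) = 1/(-96 + l)
r(W, y) = -12 + W (r(W, y) = W - 2*6 = W - 12 = -12 + W)
1/(r(293, Z) + h(-257)) = 1/((-12 + 293) + 1/(-96 - 257)) = 1/(281 + 1/(-353)) = 1/(281 - 1/353) = 1/(99192/353) = 353/99192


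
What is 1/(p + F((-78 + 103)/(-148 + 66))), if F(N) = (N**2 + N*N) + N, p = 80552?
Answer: 1681/135407712 ≈ 1.2414e-5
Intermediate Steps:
F(N) = N + 2*N**2 (F(N) = (N**2 + N**2) + N = 2*N**2 + N = N + 2*N**2)
1/(p + F((-78 + 103)/(-148 + 66))) = 1/(80552 + ((-78 + 103)/(-148 + 66))*(1 + 2*((-78 + 103)/(-148 + 66)))) = 1/(80552 + (25/(-82))*(1 + 2*(25/(-82)))) = 1/(80552 + (25*(-1/82))*(1 + 2*(25*(-1/82)))) = 1/(80552 - 25*(1 + 2*(-25/82))/82) = 1/(80552 - 25*(1 - 25/41)/82) = 1/(80552 - 25/82*16/41) = 1/(80552 - 200/1681) = 1/(135407712/1681) = 1681/135407712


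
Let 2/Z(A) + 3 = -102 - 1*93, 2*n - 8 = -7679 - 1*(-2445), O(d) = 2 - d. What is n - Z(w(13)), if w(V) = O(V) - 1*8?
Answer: -258686/99 ≈ -2613.0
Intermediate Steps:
n = -2613 (n = 4 + (-7679 - 1*(-2445))/2 = 4 + (-7679 + 2445)/2 = 4 + (1/2)*(-5234) = 4 - 2617 = -2613)
w(V) = -6 - V (w(V) = (2 - V) - 1*8 = (2 - V) - 8 = -6 - V)
Z(A) = -1/99 (Z(A) = 2/(-3 + (-102 - 1*93)) = 2/(-3 + (-102 - 93)) = 2/(-3 - 195) = 2/(-198) = 2*(-1/198) = -1/99)
n - Z(w(13)) = -2613 - 1*(-1/99) = -2613 + 1/99 = -258686/99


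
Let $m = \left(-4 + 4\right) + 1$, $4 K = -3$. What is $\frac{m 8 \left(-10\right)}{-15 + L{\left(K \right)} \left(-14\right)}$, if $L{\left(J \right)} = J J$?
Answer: $\frac{640}{183} \approx 3.4973$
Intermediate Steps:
$K = - \frac{3}{4}$ ($K = \frac{1}{4} \left(-3\right) = - \frac{3}{4} \approx -0.75$)
$L{\left(J \right)} = J^{2}$
$m = 1$ ($m = 0 + 1 = 1$)
$\frac{m 8 \left(-10\right)}{-15 + L{\left(K \right)} \left(-14\right)} = \frac{1 \cdot 8 \left(-10\right)}{-15 + \left(- \frac{3}{4}\right)^{2} \left(-14\right)} = \frac{1 \left(-80\right)}{-15 + \frac{9}{16} \left(-14\right)} = - \frac{80}{-15 - \frac{63}{8}} = - \frac{80}{- \frac{183}{8}} = \left(-80\right) \left(- \frac{8}{183}\right) = \frac{640}{183}$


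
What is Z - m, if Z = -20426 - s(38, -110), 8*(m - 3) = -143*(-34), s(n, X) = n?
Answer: -84299/4 ≈ -21075.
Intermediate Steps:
m = 2443/4 (m = 3 + (-143*(-34))/8 = 3 + (1/8)*4862 = 3 + 2431/4 = 2443/4 ≈ 610.75)
Z = -20464 (Z = -20426 - 1*38 = -20426 - 38 = -20464)
Z - m = -20464 - 1*2443/4 = -20464 - 2443/4 = -84299/4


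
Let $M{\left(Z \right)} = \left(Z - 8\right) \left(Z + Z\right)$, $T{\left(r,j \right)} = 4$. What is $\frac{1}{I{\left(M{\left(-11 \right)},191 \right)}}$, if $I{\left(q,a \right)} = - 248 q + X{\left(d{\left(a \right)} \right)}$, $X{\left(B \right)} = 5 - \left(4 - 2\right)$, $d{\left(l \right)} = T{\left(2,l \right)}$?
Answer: $- \frac{1}{103661} \approx -9.6468 \cdot 10^{-6}$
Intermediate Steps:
$d{\left(l \right)} = 4$
$X{\left(B \right)} = 3$ ($X{\left(B \right)} = 5 - \left(4 - 2\right) = 5 - 2 = 3$)
$M{\left(Z \right)} = 2 Z \left(-8 + Z\right)$ ($M{\left(Z \right)} = \left(-8 + Z\right) 2 Z = 2 Z \left(-8 + Z\right)$)
$I{\left(q,a \right)} = 3 - 248 q$ ($I{\left(q,a \right)} = - 248 q + 3 = 3 - 248 q$)
$\frac{1}{I{\left(M{\left(-11 \right)},191 \right)}} = \frac{1}{3 - 248 \cdot 2 \left(-11\right) \left(-8 - 11\right)} = \frac{1}{3 - 248 \cdot 2 \left(-11\right) \left(-19\right)} = \frac{1}{3 - 103664} = \frac{1}{-103661} = - \frac{1}{103661}$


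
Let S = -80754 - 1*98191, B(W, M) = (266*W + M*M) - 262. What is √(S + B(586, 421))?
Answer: √153910 ≈ 392.31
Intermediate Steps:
B(W, M) = -262 + M² + 266*W (B(W, M) = (266*W + M²) - 262 = (M² + 266*W) - 262 = -262 + M² + 266*W)
S = -178945 (S = -80754 - 98191 = -178945)
√(S + B(586, 421)) = √(-178945 + (-262 + 421² + 266*586)) = √(-178945 + (-262 + 177241 + 155876)) = √(-178945 + 332855) = √153910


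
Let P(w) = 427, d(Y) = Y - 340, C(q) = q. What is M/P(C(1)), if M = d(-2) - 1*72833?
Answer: -73175/427 ≈ -171.37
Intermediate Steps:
d(Y) = -340 + Y
M = -73175 (M = (-340 - 2) - 1*72833 = -342 - 72833 = -73175)
M/P(C(1)) = -73175/427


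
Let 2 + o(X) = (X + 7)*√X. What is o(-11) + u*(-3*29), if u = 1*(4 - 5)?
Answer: 85 - 4*I*√11 ≈ 85.0 - 13.266*I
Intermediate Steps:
u = -1 (u = 1*(-1) = -1)
o(X) = -2 + √X*(7 + X) (o(X) = -2 + (X + 7)*√X = -2 + (7 + X)*√X = -2 + √X*(7 + X))
o(-11) + u*(-3*29) = (-2 + (-11)^(3/2) + 7*√(-11)) - (-3)*29 = (-2 - 11*I*√11 + 7*(I*√11)) - 1*(-87) = (-2 - 11*I*√11 + 7*I*√11) + 87 = (-2 - 4*I*√11) + 87 = 85 - 4*I*√11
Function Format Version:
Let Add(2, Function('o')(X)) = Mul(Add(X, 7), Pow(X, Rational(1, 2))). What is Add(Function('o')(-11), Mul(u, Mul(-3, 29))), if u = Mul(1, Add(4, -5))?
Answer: Add(85, Mul(-4, I, Pow(11, Rational(1, 2)))) ≈ Add(85.000, Mul(-13.266, I))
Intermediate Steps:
u = -1 (u = Mul(1, -1) = -1)
Function('o')(X) = Add(-2, Mul(Pow(X, Rational(1, 2)), Add(7, X))) (Function('o')(X) = Add(-2, Mul(Add(X, 7), Pow(X, Rational(1, 2)))) = Add(-2, Mul(Add(7, X), Pow(X, Rational(1, 2)))) = Add(-2, Mul(Pow(X, Rational(1, 2)), Add(7, X))))
Add(Function('o')(-11), Mul(u, Mul(-3, 29))) = Add(Add(-2, Pow(-11, Rational(3, 2)), Mul(7, Pow(-11, Rational(1, 2)))), Mul(-1, Mul(-3, 29))) = Add(Add(-2, Mul(-11, I, Pow(11, Rational(1, 2))), Mul(7, Mul(I, Pow(11, Rational(1, 2))))), Mul(-1, -87)) = Add(Add(-2, Mul(-11, I, Pow(11, Rational(1, 2))), Mul(7, I, Pow(11, Rational(1, 2)))), 87) = Add(Add(-2, Mul(-4, I, Pow(11, Rational(1, 2)))), 87) = Add(85, Mul(-4, I, Pow(11, Rational(1, 2))))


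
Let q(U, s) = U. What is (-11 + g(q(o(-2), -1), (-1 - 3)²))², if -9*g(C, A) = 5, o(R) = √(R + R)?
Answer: 10816/81 ≈ 133.53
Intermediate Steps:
o(R) = √2*√R (o(R) = √(2*R) = √2*√R)
g(C, A) = -5/9 (g(C, A) = -⅑*5 = -5/9)
(-11 + g(q(o(-2), -1), (-1 - 3)²))² = (-11 - 5/9)² = (-104/9)² = 10816/81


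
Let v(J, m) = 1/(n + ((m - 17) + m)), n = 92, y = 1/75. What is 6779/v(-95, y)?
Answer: 38145433/75 ≈ 5.0861e+5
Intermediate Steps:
y = 1/75 ≈ 0.013333
v(J, m) = 1/(75 + 2*m) (v(J, m) = 1/(92 + ((m - 17) + m)) = 1/(92 + ((-17 + m) + m)) = 1/(92 + (-17 + 2*m)) = 1/(75 + 2*m))
6779/v(-95, y) = 6779/(1/(75 + 2*(1/75))) = 6779/(1/(75 + 2/75)) = 6779/(1/(5627/75)) = 6779/(75/5627) = 6779*(5627/75) = 38145433/75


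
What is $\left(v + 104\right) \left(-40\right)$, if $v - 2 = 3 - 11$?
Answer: $-3920$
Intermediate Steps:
$v = -6$ ($v = 2 + \left(3 - 11\right) = 2 - 8 = -6$)
$\left(v + 104\right) \left(-40\right) = \left(-6 + 104\right) \left(-40\right) = 98 \left(-40\right) = -3920$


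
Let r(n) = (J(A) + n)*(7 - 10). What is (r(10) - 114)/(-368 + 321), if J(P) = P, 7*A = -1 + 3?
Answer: 1014/329 ≈ 3.0821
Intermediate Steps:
A = 2/7 (A = (-1 + 3)/7 = (⅐)*2 = 2/7 ≈ 0.28571)
r(n) = -6/7 - 3*n (r(n) = (2/7 + n)*(7 - 10) = (2/7 + n)*(-3) = -6/7 - 3*n)
(r(10) - 114)/(-368 + 321) = ((-6/7 - 3*10) - 114)/(-368 + 321) = ((-6/7 - 30) - 114)/(-47) = (-216/7 - 114)*(-1/47) = -1014/7*(-1/47) = 1014/329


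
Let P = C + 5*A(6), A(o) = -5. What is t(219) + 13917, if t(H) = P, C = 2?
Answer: 13894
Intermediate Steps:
P = -23 (P = 2 + 5*(-5) = 2 - 25 = -23)
t(H) = -23
t(219) + 13917 = -23 + 13917 = 13894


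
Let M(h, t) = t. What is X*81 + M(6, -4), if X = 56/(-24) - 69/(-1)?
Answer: 5396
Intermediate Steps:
X = 200/3 (X = 56*(-1/24) - 69*(-1) = -7/3 + 69 = 200/3 ≈ 66.667)
X*81 + M(6, -4) = (200/3)*81 - 4 = 5400 - 4 = 5396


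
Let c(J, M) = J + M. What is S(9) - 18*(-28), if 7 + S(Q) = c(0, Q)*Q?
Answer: 578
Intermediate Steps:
S(Q) = -7 + Q² (S(Q) = -7 + (0 + Q)*Q = -7 + Q*Q = -7 + Q²)
S(9) - 18*(-28) = (-7 + 9²) - 18*(-28) = (-7 + 81) + 504 = 74 + 504 = 578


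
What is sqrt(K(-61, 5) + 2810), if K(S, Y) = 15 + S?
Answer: 2*sqrt(691) ≈ 52.574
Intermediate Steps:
sqrt(K(-61, 5) + 2810) = sqrt((15 - 61) + 2810) = sqrt(-46 + 2810) = sqrt(2764) = 2*sqrt(691)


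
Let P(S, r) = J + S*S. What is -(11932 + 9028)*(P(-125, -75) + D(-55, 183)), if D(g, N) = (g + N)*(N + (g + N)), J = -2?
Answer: -1161833760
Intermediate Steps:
D(g, N) = (N + g)*(g + 2*N) (D(g, N) = (N + g)*(N + (N + g)) = (N + g)*(g + 2*N))
P(S, r) = -2 + S**2 (P(S, r) = -2 + S*S = -2 + S**2)
-(11932 + 9028)*(P(-125, -75) + D(-55, 183)) = -(11932 + 9028)*((-2 + (-125)**2) + ((-55)**2 + 2*183**2 + 3*183*(-55))) = -20960*((-2 + 15625) + (3025 + 2*33489 - 30195)) = -20960*(15623 + (3025 + 66978 - 30195)) = -20960*(15623 + 39808) = -20960*55431 = -1*1161833760 = -1161833760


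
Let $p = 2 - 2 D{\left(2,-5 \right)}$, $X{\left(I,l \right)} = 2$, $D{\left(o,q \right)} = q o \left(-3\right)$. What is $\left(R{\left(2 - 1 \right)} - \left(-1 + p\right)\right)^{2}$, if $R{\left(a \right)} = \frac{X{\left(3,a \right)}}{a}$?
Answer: $3721$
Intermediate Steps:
$D{\left(o,q \right)} = - 3 o q$ ($D{\left(o,q \right)} = o q \left(-3\right) = - 3 o q$)
$R{\left(a \right)} = \frac{2}{a}$
$p = -58$ ($p = 2 - 2 \left(\left(-3\right) 2 \left(-5\right)\right) = 2 - 60 = -58$)
$\left(R{\left(2 - 1 \right)} - \left(-1 + p\right)\right)^{2} = \left(\frac{2}{2 - 1} + \left(1 - -58\right)\right)^{2} = \left(\frac{2}{1} + \left(1 + 58\right)\right)^{2} = \left(2 \cdot 1 + 59\right)^{2} = \left(2 + 59\right)^{2} = 61^{2} = 3721$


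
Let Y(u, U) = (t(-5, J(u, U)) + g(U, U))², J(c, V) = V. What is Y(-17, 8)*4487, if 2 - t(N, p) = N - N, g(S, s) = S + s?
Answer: 1453788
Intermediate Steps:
t(N, p) = 2 (t(N, p) = 2 - (N - N) = 2 - 1*0 = 2 + 0 = 2)
Y(u, U) = (2 + 2*U)² (Y(u, U) = (2 + (U + U))² = (2 + 2*U)²)
Y(-17, 8)*4487 = (4*(1 + 8)²)*4487 = (4*9²)*4487 = (4*81)*4487 = 324*4487 = 1453788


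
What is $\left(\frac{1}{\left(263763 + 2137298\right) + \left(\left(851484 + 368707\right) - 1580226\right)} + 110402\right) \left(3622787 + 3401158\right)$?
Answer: $\frac{527576358098495695}{680342} \approx 7.7546 \cdot 10^{11}$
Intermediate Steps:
$\left(\frac{1}{\left(263763 + 2137298\right) + \left(\left(851484 + 368707\right) - 1580226\right)} + 110402\right) \left(3622787 + 3401158\right) = \left(\frac{1}{2401061 + \left(1220191 - 1580226\right)} + 110402\right) 7023945 = \left(\frac{1}{2401061 - 360035} + 110402\right) 7023945 = \left(\frac{1}{2041026} + 110402\right) 7023945 = \frac{225333352453}{2041026} \cdot 7023945 = \frac{527576358098495695}{680342}$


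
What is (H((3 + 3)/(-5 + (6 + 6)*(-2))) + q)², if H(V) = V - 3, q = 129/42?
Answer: 3025/164836 ≈ 0.018352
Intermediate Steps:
q = 43/14 (q = 129*(1/42) = 43/14 ≈ 3.0714)
H(V) = -3 + V
(H((3 + 3)/(-5 + (6 + 6)*(-2))) + q)² = ((-3 + (3 + 3)/(-5 + (6 + 6)*(-2))) + 43/14)² = ((-3 + 6/(-5 + 12*(-2))) + 43/14)² = ((-3 + 6/(-5 - 24)) + 43/14)² = ((-3 + 6/(-29)) + 43/14)² = ((-3 + 6*(-1/29)) + 43/14)² = ((-3 - 6/29) + 43/14)² = (-93/29 + 43/14)² = (-55/406)² = 3025/164836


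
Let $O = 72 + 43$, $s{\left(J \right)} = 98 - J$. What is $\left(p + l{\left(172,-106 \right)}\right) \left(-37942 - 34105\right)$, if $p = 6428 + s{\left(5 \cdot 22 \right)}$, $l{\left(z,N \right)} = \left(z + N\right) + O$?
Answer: $-475294059$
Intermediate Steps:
$O = 115$
$l{\left(z,N \right)} = 115 + N + z$ ($l{\left(z,N \right)} = \left(z + N\right) + 115 = \left(N + z\right) + 115 = 115 + N + z$)
$p = 6416$ ($p = 6428 + \left(98 - 5 \cdot 22\right) = 6428 + \left(98 - 110\right) = 6428 - 12 = 6416$)
$\left(p + l{\left(172,-106 \right)}\right) \left(-37942 - 34105\right) = \left(6416 + \left(115 - 106 + 172\right)\right) \left(-37942 - 34105\right) = \left(6416 + 181\right) \left(-72047\right) = 6597 \left(-72047\right) = -475294059$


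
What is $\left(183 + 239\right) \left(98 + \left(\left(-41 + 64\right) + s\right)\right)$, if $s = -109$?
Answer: $5064$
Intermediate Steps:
$\left(183 + 239\right) \left(98 + \left(\left(-41 + 64\right) + s\right)\right) = \left(183 + 239\right) \left(98 + \left(\left(-41 + 64\right) - 109\right)\right) = 422 \left(98 + \left(23 - 109\right)\right) = 422 \left(98 - 86\right) = 422 \cdot 12 = 5064$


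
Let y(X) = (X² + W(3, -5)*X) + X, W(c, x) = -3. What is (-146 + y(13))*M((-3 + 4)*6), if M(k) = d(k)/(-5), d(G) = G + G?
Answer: 36/5 ≈ 7.2000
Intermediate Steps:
d(G) = 2*G
y(X) = X² - 2*X (y(X) = (X² - 3*X) + X = X² - 2*X)
M(k) = -2*k/5 (M(k) = (2*k)/(-5) = (2*k)*(-⅕) = -2*k/5)
(-146 + y(13))*M((-3 + 4)*6) = (-146 + 13*(-2 + 13))*(-2*(-3 + 4)*6/5) = (-146 + 13*11)*(-2*6/5) = (-146 + 143)*(-⅖*6) = -3*(-12/5) = 36/5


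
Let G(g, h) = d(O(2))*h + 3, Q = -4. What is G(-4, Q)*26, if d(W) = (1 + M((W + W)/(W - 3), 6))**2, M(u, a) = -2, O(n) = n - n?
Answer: -26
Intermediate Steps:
O(n) = 0
d(W) = 1 (d(W) = (1 - 2)**2 = (-1)**2 = 1)
G(g, h) = 3 + h (G(g, h) = 1*h + 3 = h + 3 = 3 + h)
G(-4, Q)*26 = (3 - 4)*26 = -1*26 = -26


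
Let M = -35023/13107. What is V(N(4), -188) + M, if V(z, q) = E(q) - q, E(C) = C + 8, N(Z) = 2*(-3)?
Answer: 69833/13107 ≈ 5.3279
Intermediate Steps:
N(Z) = -6
E(C) = 8 + C
V(z, q) = 8 (V(z, q) = (8 + q) - q = 8)
M = -35023/13107 (M = -35023*1/13107 = -35023/13107 ≈ -2.6721)
V(N(4), -188) + M = 8 - 35023/13107 = 69833/13107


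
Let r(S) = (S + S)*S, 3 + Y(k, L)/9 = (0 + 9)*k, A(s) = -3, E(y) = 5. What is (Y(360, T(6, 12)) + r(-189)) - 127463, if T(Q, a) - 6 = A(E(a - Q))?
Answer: -26888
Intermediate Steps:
T(Q, a) = 3 (T(Q, a) = 6 - 3 = 3)
Y(k, L) = -27 + 81*k (Y(k, L) = -27 + 9*((0 + 9)*k) = -27 + 9*(9*k) = -27 + 81*k)
r(S) = 2*S² (r(S) = (2*S)*S = 2*S²)
(Y(360, T(6, 12)) + r(-189)) - 127463 = ((-27 + 81*360) + 2*(-189)²) - 127463 = ((-27 + 29160) + 2*35721) - 127463 = (29133 + 71442) - 127463 = 100575 - 127463 = -26888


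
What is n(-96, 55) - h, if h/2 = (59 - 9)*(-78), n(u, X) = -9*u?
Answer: 8664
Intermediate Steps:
h = -7800 (h = 2*((59 - 9)*(-78)) = 2*(50*(-78)) = 2*(-3900) = -7800)
n(-96, 55) - h = -9*(-96) - 1*(-7800) = 864 + 7800 = 8664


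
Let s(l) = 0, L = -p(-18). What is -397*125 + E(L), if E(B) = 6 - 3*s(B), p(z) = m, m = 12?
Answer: -49619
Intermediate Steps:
p(z) = 12
L = -12 (L = -1*12 = -12)
E(B) = 6 (E(B) = 6 - 3*0 = 6 + 0 = 6)
-397*125 + E(L) = -397*125 + 6 = -49625 + 6 = -49619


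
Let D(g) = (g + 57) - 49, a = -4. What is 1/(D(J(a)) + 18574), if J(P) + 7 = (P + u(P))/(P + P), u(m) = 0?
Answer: 2/37151 ≈ 5.3834e-5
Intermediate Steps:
J(P) = -13/2 (J(P) = -7 + (P + 0)/(P + P) = -7 + P/((2*P)) = -7 + P*(1/(2*P)) = -7 + ½ = -13/2)
D(g) = 8 + g (D(g) = (57 + g) - 49 = 8 + g)
1/(D(J(a)) + 18574) = 1/((8 - 13/2) + 18574) = 1/(3/2 + 18574) = 1/(37151/2) = 2/37151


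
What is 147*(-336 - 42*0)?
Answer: -49392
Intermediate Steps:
147*(-336 - 42*0) = 147*(-336 + 0) = 147*(-336) = -49392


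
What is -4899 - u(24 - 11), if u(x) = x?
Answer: -4912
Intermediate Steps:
-4899 - u(24 - 11) = -4899 - (24 - 11) = -4899 - 1*13 = -4899 - 13 = -4912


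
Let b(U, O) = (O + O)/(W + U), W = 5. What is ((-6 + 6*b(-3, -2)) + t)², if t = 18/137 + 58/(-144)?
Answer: 32482492441/97298496 ≈ 333.84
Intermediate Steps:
b(U, O) = 2*O/(5 + U) (b(U, O) = (O + O)/(5 + U) = (2*O)/(5 + U) = 2*O/(5 + U))
t = -2677/9864 (t = 18*(1/137) + 58*(-1/144) = 18/137 - 29/72 = -2677/9864 ≈ -0.27139)
((-6 + 6*b(-3, -2)) + t)² = ((-6 + 6*(2*(-2)/(5 - 3))) - 2677/9864)² = ((-6 + 6*(2*(-2)/2)) - 2677/9864)² = ((-6 + 6*(2*(-2)*(½))) - 2677/9864)² = ((-6 + 6*(-2)) - 2677/9864)² = ((-6 - 12) - 2677/9864)² = (-18 - 2677/9864)² = (-180229/9864)² = 32482492441/97298496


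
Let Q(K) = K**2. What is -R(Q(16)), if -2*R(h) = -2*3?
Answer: -3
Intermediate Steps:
R(h) = 3 (R(h) = -(-1)*3 = -1/2*(-6) = 3)
-R(Q(16)) = -1*3 = -3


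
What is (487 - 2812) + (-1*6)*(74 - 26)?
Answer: -2613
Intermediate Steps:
(487 - 2812) + (-1*6)*(74 - 26) = -2325 - 6*48 = -2325 - 288 = -2613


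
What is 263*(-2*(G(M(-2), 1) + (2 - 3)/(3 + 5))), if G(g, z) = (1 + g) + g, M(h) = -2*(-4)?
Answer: -35505/4 ≈ -8876.3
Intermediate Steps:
M(h) = 8
G(g, z) = 1 + 2*g
263*(-2*(G(M(-2), 1) + (2 - 3)/(3 + 5))) = 263*(-2*((1 + 2*8) + (2 - 3)/(3 + 5))) = 263*(-2*((1 + 16) - 1/8)) = 263*(-2*(17 - 1*⅛)) = 263*(-2*(17 - ⅛)) = 263*(-2*135/8) = 263*(-135/4) = -35505/4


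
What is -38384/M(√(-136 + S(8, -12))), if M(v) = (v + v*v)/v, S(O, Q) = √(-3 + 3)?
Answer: 38384*I/(-I + 2*√34) ≈ -280.18 + 3267.4*I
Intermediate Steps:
S(O, Q) = 0 (S(O, Q) = √0 = 0)
M(v) = (v + v²)/v
-38384/M(√(-136 + S(8, -12))) = -38384/(1 + √(-136 + 0)) = -38384/(1 + √(-136)) = -38384/(1 + 2*I*√34)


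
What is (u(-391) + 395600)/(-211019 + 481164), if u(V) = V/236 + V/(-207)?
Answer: 840254893/573787980 ≈ 1.4644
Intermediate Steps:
u(V) = -29*V/48852 (u(V) = V*(1/236) + V*(-1/207) = V/236 - V/207 = -29*V/48852)
(u(-391) + 395600)/(-211019 + 481164) = (-29/48852*(-391) + 395600)/(-211019 + 481164) = (493/2124 + 395600)/270145 = (840254893/2124)*(1/270145) = 840254893/573787980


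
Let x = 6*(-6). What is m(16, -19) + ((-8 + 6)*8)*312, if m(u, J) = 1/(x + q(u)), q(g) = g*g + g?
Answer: -1178111/236 ≈ -4992.0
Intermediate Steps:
x = -36
q(g) = g + g² (q(g) = g² + g = g + g²)
m(u, J) = 1/(-36 + u*(1 + u))
m(16, -19) + ((-8 + 6)*8)*312 = 1/(-36 + 16*(1 + 16)) + ((-8 + 6)*8)*312 = 1/(-36 + 16*17) - 2*8*312 = 1/(-36 + 272) - 16*312 = 1/236 - 4992 = -1178111/236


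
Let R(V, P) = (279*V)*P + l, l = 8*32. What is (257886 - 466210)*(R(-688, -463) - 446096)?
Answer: -18421661339264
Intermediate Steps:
l = 256
R(V, P) = 256 + 279*P*V (R(V, P) = (279*V)*P + 256 = 279*P*V + 256 = 256 + 279*P*V)
(257886 - 466210)*(R(-688, -463) - 446096) = (257886 - 466210)*((256 + 279*(-463)*(-688)) - 446096) = -208324*((256 + 88873776) - 446096) = -208324*(88874032 - 446096) = -208324*88427936 = -18421661339264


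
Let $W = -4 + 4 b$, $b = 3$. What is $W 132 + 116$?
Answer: $1172$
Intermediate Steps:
$W = 8$ ($W = -4 + 4 \cdot 3 = -4 + 12 = 8$)
$W 132 + 116 = 8 \cdot 132 + 116 = 1056 + 116 = 1172$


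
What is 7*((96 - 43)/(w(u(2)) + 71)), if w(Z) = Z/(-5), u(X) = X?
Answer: 1855/353 ≈ 5.2550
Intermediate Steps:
w(Z) = -Z/5 (w(Z) = Z*(-1/5) = -Z/5)
7*((96 - 43)/(w(u(2)) + 71)) = 7*((96 - 43)/(-1/5*2 + 71)) = 7*(53/(-2/5 + 71)) = 7*(53/(353/5)) = 7*(53*(5/353)) = 7*(265/353) = 1855/353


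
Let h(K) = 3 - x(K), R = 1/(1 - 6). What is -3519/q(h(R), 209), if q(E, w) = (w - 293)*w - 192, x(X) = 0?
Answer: 23/116 ≈ 0.19828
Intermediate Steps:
R = -⅕ (R = 1/(-5) = -⅕ ≈ -0.20000)
h(K) = 3 (h(K) = 3 - 1*0 = 3 + 0 = 3)
q(E, w) = -192 + w*(-293 + w) (q(E, w) = (-293 + w)*w - 192 = w*(-293 + w) - 192 = -192 + w*(-293 + w))
-3519/q(h(R), 209) = -3519/(-192 + 209² - 293*209) = -3519/(-192 + 43681 - 61237) = -3519/(-17748) = -3519*(-1/17748) = 23/116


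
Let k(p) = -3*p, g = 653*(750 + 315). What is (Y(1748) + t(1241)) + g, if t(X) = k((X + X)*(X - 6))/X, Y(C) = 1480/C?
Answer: 300671665/437 ≈ 6.8804e+5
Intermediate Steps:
g = 695445 (g = 653*1065 = 695445)
t(X) = 36 - 6*X (t(X) = (-3*(X + X)*(X - 6))/X = (-3*2*X*(-6 + X))/X = (-6*X*(-6 + X))/X = 36 - 6*X)
(Y(1748) + t(1241)) + g = (1480/1748 + (36 - 6*1241)) + 695445 = (1480*(1/1748) + (36 - 7446)) + 695445 = (370/437 - 7410) + 695445 = -3237800/437 + 695445 = 300671665/437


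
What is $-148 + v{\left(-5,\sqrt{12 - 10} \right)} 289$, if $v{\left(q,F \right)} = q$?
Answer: $-1593$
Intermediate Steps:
$-148 + v{\left(-5,\sqrt{12 - 10} \right)} 289 = -148 - 1445 = -1593$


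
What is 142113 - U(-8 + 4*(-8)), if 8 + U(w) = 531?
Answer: 141590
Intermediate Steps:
U(w) = 523 (U(w) = -8 + 531 = 523)
142113 - U(-8 + 4*(-8)) = 142113 - 1*523 = 142113 - 523 = 141590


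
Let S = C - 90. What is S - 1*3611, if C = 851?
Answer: -2850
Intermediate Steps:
S = 761 (S = 851 - 90 = 761)
S - 1*3611 = 761 - 1*3611 = 761 - 3611 = -2850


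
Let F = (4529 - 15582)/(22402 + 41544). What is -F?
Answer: 11053/63946 ≈ 0.17285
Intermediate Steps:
F = -11053/63946 ≈ -0.17285
-F = -1*(-11053/63946) = 11053/63946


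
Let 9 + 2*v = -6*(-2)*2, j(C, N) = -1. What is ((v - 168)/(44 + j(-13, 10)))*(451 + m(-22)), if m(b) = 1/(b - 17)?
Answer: -940958/559 ≈ -1683.3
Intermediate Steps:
m(b) = 1/(-17 + b)
v = 15/2 (v = -9/2 + (-6*(-2)*2)/2 = -9/2 + (12*2)/2 = -9/2 + (½)*24 = -9/2 + 12 = 15/2 ≈ 7.5000)
((v - 168)/(44 + j(-13, 10)))*(451 + m(-22)) = ((15/2 - 168)/(44 - 1))*(451 + 1/(-17 - 22)) = (-321/2/43)*(451 + 1/(-39)) = (-321/2*1/43)*(451 - 1/39) = -321/86*17588/39 = -940958/559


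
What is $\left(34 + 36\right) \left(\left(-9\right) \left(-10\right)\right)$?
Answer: $6300$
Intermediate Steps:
$\left(34 + 36\right) \left(\left(-9\right) \left(-10\right)\right) = 70 \cdot 90 = 6300$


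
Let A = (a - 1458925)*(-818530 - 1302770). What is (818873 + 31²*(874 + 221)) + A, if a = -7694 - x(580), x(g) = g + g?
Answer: 3113601463868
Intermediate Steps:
x(g) = 2*g
a = -8854 (a = -7694 - 2*580 = -7694 - 1*1160 = -7694 - 1160 = -8854)
A = 3113599592700 (A = (-8854 - 1458925)*(-818530 - 1302770) = -1467779*(-2121300) = 3113599592700)
(818873 + 31²*(874 + 221)) + A = (818873 + 31²*(874 + 221)) + 3113599592700 = (818873 + 961*1095) + 3113599592700 = (818873 + 1052295) + 3113599592700 = 1871168 + 3113599592700 = 3113601463868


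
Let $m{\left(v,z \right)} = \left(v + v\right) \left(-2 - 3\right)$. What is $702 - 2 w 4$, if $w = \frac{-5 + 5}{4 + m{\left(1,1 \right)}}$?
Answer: $0$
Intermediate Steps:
$m{\left(v,z \right)} = - 10 v$ ($m{\left(v,z \right)} = 2 v \left(-5\right) = - 10 v$)
$w = 0$ ($w = \frac{-5 + 5}{4 - 10} = \frac{0}{4 - 10} = \frac{0}{-6} = 0 \left(- \frac{1}{6}\right) = 0$)
$702 - 2 w 4 = 702 \left(-2\right) 0 \cdot 4 = 702 \cdot 0 \cdot 4 = 702 \cdot 0 = 0$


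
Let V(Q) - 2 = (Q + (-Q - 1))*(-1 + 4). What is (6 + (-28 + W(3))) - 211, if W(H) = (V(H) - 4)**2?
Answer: -208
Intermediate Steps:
V(Q) = -1 (V(Q) = 2 + (Q + (-Q - 1))*(-1 + 4) = 2 + (Q + (-1 - Q))*3 = 2 - 1*3 = 2 - 3 = -1)
W(H) = 25 (W(H) = (-1 - 4)**2 = (-5)**2 = 25)
(6 + (-28 + W(3))) - 211 = (6 + (-28 + 25)) - 211 = (6 - 3) - 211 = 3 - 211 = -208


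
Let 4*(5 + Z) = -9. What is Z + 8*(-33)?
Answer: -1085/4 ≈ -271.25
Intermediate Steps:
Z = -29/4 (Z = -5 + (¼)*(-9) = -5 - 9/4 = -29/4 ≈ -7.2500)
Z + 8*(-33) = -29/4 + 8*(-33) = -29/4 - 264 = -1085/4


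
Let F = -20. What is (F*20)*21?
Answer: -8400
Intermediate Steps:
(F*20)*21 = -20*20*21 = -400*21 = -8400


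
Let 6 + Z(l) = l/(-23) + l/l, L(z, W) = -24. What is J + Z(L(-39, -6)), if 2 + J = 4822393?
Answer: 110914902/23 ≈ 4.8224e+6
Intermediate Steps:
Z(l) = -5 - l/23 (Z(l) = -6 + (l/(-23) + l/l) = -6 + (l*(-1/23) + 1) = -6 + (-l/23 + 1) = -6 + (1 - l/23) = -5 - l/23)
J = 4822391 (J = -2 + 4822393 = 4822391)
J + Z(L(-39, -6)) = 4822391 + (-5 - 1/23*(-24)) = 4822391 + (-5 + 24/23) = 4822391 - 91/23 = 110914902/23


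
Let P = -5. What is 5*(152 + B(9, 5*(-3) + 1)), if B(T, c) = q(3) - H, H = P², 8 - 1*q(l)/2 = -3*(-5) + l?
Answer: 535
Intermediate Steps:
q(l) = -14 - 2*l (q(l) = 16 - 2*(-3*(-5) + l) = 16 - 2*(15 + l) = 16 + (-30 - 2*l) = -14 - 2*l)
H = 25 (H = (-5)² = 25)
B(T, c) = -45 (B(T, c) = (-14 - 2*3) - 1*25 = (-14 - 6) - 25 = -20 - 25 = -45)
5*(152 + B(9, 5*(-3) + 1)) = 5*(152 - 45) = 5*107 = 535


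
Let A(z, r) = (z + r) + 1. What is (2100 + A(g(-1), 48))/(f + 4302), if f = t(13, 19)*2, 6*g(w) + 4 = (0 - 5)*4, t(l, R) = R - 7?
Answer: 715/1442 ≈ 0.49584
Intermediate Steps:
t(l, R) = -7 + R
g(w) = -4 (g(w) = -⅔ + ((0 - 5)*4)/6 = -⅔ + (-5*4)/6 = -⅔ + (⅙)*(-20) = -⅔ - 10/3 = -4)
f = 24 (f = (-7 + 19)*2 = 12*2 = 24)
A(z, r) = 1 + r + z (A(z, r) = (r + z) + 1 = 1 + r + z)
(2100 + A(g(-1), 48))/(f + 4302) = (2100 + (1 + 48 - 4))/(24 + 4302) = (2100 + 45)/4326 = 2145*(1/4326) = 715/1442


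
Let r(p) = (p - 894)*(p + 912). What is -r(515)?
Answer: 540833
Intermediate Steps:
r(p) = (-894 + p)*(912 + p)
-r(515) = -(-815328 + 515² + 18*515) = -(-815328 + 265225 + 9270) = -1*(-540833) = 540833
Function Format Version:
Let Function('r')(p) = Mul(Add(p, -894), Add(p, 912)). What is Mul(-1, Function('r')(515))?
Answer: 540833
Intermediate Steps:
Function('r')(p) = Mul(Add(-894, p), Add(912, p))
Mul(-1, Function('r')(515)) = Mul(-1, Add(-815328, Pow(515, 2), Mul(18, 515))) = Mul(-1, Add(-815328, 265225, 9270)) = Mul(-1, -540833) = 540833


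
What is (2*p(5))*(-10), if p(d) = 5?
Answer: -100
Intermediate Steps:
(2*p(5))*(-10) = (2*5)*(-10) = 10*(-10) = -100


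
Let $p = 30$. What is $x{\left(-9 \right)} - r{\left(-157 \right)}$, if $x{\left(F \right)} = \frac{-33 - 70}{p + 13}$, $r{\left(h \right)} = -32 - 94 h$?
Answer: $- \frac{633321}{43} \approx -14728.0$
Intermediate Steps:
$r{\left(h \right)} = -32 - 94 h$
$x{\left(F \right)} = - \frac{103}{43}$ ($x{\left(F \right)} = \frac{-33 - 70}{30 + 13} = - \frac{103}{43}$)
$x{\left(-9 \right)} - r{\left(-157 \right)} = - \frac{103}{43} - \left(-32 - -14758\right) = - \frac{103}{43} - \left(-32 + 14758\right) = - \frac{103}{43} - 14726 = - \frac{633321}{43}$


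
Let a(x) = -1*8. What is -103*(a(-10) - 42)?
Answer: 5150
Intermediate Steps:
a(x) = -8
-103*(a(-10) - 42) = -103*(-8 - 42) = -103*(-50) = 5150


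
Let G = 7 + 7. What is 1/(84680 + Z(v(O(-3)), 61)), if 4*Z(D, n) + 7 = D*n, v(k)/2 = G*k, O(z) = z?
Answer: 4/333589 ≈ 1.1991e-5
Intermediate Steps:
G = 14
v(k) = 28*k (v(k) = 2*(14*k) = 28*k)
Z(D, n) = -7/4 + D*n/4 (Z(D, n) = -7/4 + (D*n)/4 = -7/4 + D*n/4)
1/(84680 + Z(v(O(-3)), 61)) = 1/(84680 + (-7/4 + (1/4)*(28*(-3))*61)) = 1/(84680 + (-7/4 + (1/4)*(-84)*61)) = 1/(84680 + (-7/4 - 1281)) = 1/(84680 - 5131/4) = 1/(333589/4) = 4/333589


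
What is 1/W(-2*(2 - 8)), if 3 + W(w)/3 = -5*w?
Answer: -1/189 ≈ -0.0052910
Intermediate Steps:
W(w) = -9 - 15*w (W(w) = -9 + 3*(-5*w) = -9 - 15*w)
1/W(-2*(2 - 8)) = 1/(-9 - (-30)*(2 - 8)) = 1/(-9 - (-30)*(-6)) = 1/(-9 - 15*12) = 1/(-9 - 180) = 1/(-189) = -1/189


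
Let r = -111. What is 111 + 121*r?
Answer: -13320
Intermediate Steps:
111 + 121*r = 111 + 121*(-111) = 111 - 13431 = -13320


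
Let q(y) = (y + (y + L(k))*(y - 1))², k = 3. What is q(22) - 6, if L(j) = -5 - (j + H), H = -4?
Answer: 159994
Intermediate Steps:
L(j) = -1 - j (L(j) = -5 - (j - 4) = -5 - (-4 + j) = -5 + (4 - j) = -1 - j)
q(y) = (y + (-1 + y)*(-4 + y))² (q(y) = (y + (y + (-1 - 1*3))*(y - 1))² = (y + (y + (-1 - 3))*(-1 + y))² = (y + (y - 4)*(-1 + y))² = (y + (-4 + y)*(-1 + y))² = (y + (-1 + y)*(-4 + y))²)
q(22) - 6 = (4 + 22² - 4*22)² - 6 = (4 + 484 - 88)² - 6 = 400² - 6 = 160000 - 6 = 159994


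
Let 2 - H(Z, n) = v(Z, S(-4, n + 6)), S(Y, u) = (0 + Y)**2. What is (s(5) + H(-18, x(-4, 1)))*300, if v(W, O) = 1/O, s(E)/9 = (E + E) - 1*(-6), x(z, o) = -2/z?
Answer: 175125/4 ≈ 43781.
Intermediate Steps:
S(Y, u) = Y**2
s(E) = 54 + 18*E (s(E) = 9*((E + E) - 1*(-6)) = 9*(2*E + 6) = 9*(6 + 2*E) = 54 + 18*E)
H(Z, n) = 31/16 (H(Z, n) = 2 - 1/((-4)**2) = 2 - 1/16 = 31/16)
(s(5) + H(-18, x(-4, 1)))*300 = ((54 + 18*5) + 31/16)*300 = ((54 + 90) + 31/16)*300 = (144 + 31/16)*300 = (2335/16)*300 = 175125/4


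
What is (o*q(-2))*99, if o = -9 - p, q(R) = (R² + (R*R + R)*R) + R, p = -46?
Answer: -7326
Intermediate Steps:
q(R) = R + R² + R*(R + R²) (q(R) = (R² + (R² + R)*R) + R = (R² + (R + R²)*R) + R = (R² + R*(R + R²)) + R = R + R² + R*(R + R²))
o = 37 (o = -9 - 1*(-46) = -9 + 46 = 37)
(o*q(-2))*99 = (37*(-2*(1 + (-2)² + 2*(-2))))*99 = (37*(-2*(1 + 4 - 4)))*99 = (37*(-2*1))*99 = (37*(-2))*99 = -74*99 = -7326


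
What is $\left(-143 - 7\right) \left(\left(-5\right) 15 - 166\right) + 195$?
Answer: $36345$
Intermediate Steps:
$\left(-143 - 7\right) \left(\left(-5\right) 15 - 166\right) + 195 = - 150 \left(-75 - 166\right) + 195 = \left(-150\right) \left(-241\right) + 195 = 36150 + 195 = 36345$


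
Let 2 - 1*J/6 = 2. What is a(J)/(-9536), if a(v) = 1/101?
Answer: -1/963136 ≈ -1.0383e-6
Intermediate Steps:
J = 0 (J = 12 - 6*2 = 12 - 12 = 0)
a(v) = 1/101
a(J)/(-9536) = (1/101)/(-9536) = (1/101)*(-1/9536) = -1/963136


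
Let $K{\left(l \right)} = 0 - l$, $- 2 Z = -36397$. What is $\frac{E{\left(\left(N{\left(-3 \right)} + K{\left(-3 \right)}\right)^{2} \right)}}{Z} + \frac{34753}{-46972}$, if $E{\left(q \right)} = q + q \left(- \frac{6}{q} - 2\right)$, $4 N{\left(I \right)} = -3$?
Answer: $- \frac{2531888393}{3419279768} \approx -0.74047$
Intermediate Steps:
$Z = \frac{36397}{2}$ ($Z = \left(- \frac{1}{2}\right) \left(-36397\right) = \frac{36397}{2} \approx 18199.0$)
$N{\left(I \right)} = - \frac{3}{4}$ ($N{\left(I \right)} = \frac{1}{4} \left(-3\right) = - \frac{3}{4}$)
$K{\left(l \right)} = - l$
$E{\left(q \right)} = q + q \left(-2 - \frac{6}{q}\right)$
$\frac{E{\left(\left(N{\left(-3 \right)} + K{\left(-3 \right)}\right)^{2} \right)}}{Z} + \frac{34753}{-46972} = \frac{-6 - \left(- \frac{3}{4} - -3\right)^{2}}{\frac{36397}{2}} + \frac{34753}{-46972} = \left(-6 - \left(- \frac{3}{4} + 3\right)^{2}\right) \frac{2}{36397} + 34753 \left(- \frac{1}{46972}\right) = \left(-6 - \left(\frac{9}{4}\right)^{2}\right) \frac{2}{36397} - \frac{34753}{46972} = \left(-6 - \frac{81}{16}\right) \frac{2}{36397} - \frac{34753}{46972} = \left(- \frac{177}{16}\right) \frac{2}{36397} - \frac{34753}{46972} = - \frac{177}{291176} - \frac{34753}{46972} = - \frac{2531888393}{3419279768}$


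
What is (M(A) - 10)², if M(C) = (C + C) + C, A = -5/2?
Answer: 1225/4 ≈ 306.25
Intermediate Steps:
A = -5/2 (A = -5*½ = -5/2 ≈ -2.5000)
M(C) = 3*C (M(C) = 2*C + C = 3*C)
(M(A) - 10)² = (3*(-5/2) - 10)² = (-15/2 - 10)² = (-35/2)² = 1225/4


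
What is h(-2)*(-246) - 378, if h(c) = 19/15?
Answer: -3448/5 ≈ -689.60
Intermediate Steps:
h(c) = 19/15 (h(c) = 19*(1/15) = 19/15)
h(-2)*(-246) - 378 = (19/15)*(-246) - 378 = -1558/5 - 378 = -3448/5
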